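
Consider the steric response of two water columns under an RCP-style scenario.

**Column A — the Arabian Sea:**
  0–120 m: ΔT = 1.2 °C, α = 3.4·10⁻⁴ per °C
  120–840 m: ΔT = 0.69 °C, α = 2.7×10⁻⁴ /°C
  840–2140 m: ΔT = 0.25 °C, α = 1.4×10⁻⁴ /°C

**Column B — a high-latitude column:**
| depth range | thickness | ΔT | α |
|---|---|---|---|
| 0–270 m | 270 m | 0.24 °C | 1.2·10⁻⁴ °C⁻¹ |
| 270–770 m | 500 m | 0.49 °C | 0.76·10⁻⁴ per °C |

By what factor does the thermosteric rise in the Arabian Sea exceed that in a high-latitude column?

A 0–120 m: 120 × 1.2 × 3.4×10⁻⁴ = 0.04896 m
A Layer 2: 0.69 × 2.7×10⁻⁴ × 720 = 0.134136 m
A 840–2140 m: 0.25 × 1.4×10⁻⁴ × 1300 = 0.04550 m
A total: 0.228596 m
B Layer 1: 270 × 0.24 × 1.2×10⁻⁴ = 0.007776 m
B 270–770 m: 0.76×10⁻⁴ × 0.49 × 500 = 0.01862 m
B total: 0.026396 m
Ratio: 0.228596 / 0.026396 ≈ 8.660

a factor of 8.7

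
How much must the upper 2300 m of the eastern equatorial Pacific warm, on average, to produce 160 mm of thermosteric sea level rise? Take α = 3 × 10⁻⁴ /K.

about 0.232 °C

ΔT = Δh/(αH) = 0.16 / (3×10⁻⁴ × 2300) ≈ 0.2319 °C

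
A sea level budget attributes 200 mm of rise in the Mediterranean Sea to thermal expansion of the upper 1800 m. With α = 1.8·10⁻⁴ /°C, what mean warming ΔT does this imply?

ΔT = Δh/(αH) = 0.2 / (1.8×10⁻⁴ × 1800) ≈ 0.6173 K

about 0.62 K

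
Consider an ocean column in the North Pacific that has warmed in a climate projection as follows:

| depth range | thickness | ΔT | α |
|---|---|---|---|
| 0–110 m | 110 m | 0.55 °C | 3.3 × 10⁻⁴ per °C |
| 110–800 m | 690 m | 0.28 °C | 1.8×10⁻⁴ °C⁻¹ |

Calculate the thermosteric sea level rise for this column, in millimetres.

Layer 1: 110 × 0.55 × 3.3×10⁻⁴ = 0.019965 m
690 × 0.28 × 1.8×10⁻⁴ = 0.034776 m
Δh = 0.019965 + 0.034776 = 0.054741 m ≈ 54.7 mm

Δh = 54.7 mm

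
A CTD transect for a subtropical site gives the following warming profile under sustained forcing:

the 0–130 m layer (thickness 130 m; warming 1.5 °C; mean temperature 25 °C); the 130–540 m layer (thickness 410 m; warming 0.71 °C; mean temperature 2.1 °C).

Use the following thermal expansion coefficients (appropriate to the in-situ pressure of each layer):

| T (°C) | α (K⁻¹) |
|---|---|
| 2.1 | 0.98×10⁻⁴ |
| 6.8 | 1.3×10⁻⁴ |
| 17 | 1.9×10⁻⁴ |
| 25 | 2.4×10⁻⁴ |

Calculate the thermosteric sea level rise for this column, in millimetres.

75.3 mm of thermosteric rise

Layer 1 at 25 °C → α = 2.4×10⁻⁴ K⁻¹
Layer 2 at 2.1 °C → α = 0.98×10⁻⁴ K⁻¹
2.4×10⁻⁴ × 1.5 × 130 = 0.04680 m
Layer 2: 410 × 0.71 × 0.98×10⁻⁴ = 0.0285278 m
Δh = 0.04680 + 0.0285278 = 0.0753278 m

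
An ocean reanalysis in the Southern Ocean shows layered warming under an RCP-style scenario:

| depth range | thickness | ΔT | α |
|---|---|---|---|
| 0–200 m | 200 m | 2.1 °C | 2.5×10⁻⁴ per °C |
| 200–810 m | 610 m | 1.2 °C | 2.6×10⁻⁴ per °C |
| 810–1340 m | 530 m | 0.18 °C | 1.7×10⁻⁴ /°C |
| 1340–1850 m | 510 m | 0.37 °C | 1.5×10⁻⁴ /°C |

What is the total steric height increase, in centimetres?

34.0 cm of thermosteric rise

0–200 m: 200 × 2.5×10⁻⁴ × 2.1 = 0.10500 m
Layer 2: 610 × 1.2 × 2.6×10⁻⁴ = 0.19032 m
0.18 × 530 × 1.7×10⁻⁴ = 0.016218 m
1340–1850 m: 0.37 × 510 × 1.5×10⁻⁴ = 0.028305 m
Δh = 0.10500 + 0.19032 + 0.016218 + 0.028305 = 0.339843 m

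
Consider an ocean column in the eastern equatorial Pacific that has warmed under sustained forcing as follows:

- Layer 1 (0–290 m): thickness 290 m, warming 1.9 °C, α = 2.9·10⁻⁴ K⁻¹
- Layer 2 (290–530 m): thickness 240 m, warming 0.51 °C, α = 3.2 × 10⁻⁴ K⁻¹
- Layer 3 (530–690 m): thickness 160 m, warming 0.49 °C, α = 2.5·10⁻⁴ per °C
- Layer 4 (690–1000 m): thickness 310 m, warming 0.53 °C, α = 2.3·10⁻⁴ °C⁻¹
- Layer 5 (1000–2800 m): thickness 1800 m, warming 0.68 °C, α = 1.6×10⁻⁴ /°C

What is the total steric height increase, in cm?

Layer 1: 1.9 × 290 × 2.9×10⁻⁴ = 0.15979 m
0.51 × 3.2×10⁻⁴ × 240 = 0.039168 m
Layer 3: 0.49 × 160 × 2.5×10⁻⁴ = 0.01960 m
690–1000 m: 2.3×10⁻⁴ × 0.53 × 310 = 0.037789 m
Layer 5: 0.68 × 1800 × 1.6×10⁻⁴ = 0.19584 m
Δh = 0.15979 + 0.039168 + 0.01960 + 0.037789 + 0.19584 = 0.452187 m

45 cm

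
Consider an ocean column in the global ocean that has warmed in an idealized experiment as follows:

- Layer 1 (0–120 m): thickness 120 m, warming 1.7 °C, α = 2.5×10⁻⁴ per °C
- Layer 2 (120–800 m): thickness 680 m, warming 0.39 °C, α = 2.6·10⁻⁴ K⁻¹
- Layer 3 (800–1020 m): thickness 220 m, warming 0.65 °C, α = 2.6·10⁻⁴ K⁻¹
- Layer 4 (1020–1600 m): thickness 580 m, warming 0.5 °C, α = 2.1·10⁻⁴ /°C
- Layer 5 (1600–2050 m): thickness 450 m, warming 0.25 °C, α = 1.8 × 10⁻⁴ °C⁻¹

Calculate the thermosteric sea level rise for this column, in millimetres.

0–120 m: 2.5×10⁻⁴ × 1.7 × 120 = 0.05100 m
680 × 2.6×10⁻⁴ × 0.39 = 0.068952 m
Layer 3: 0.65 × 2.6×10⁻⁴ × 220 = 0.03718 m
1020–1600 m: 2.1×10⁻⁴ × 580 × 0.5 = 0.06090 m
0.25 × 450 × 1.8×10⁻⁴ = 0.02025 m
Δh = 0.05100 + 0.068952 + 0.03718 + 0.06090 + 0.02025 = 0.238282 m ≈ 238 mm

about 238 mm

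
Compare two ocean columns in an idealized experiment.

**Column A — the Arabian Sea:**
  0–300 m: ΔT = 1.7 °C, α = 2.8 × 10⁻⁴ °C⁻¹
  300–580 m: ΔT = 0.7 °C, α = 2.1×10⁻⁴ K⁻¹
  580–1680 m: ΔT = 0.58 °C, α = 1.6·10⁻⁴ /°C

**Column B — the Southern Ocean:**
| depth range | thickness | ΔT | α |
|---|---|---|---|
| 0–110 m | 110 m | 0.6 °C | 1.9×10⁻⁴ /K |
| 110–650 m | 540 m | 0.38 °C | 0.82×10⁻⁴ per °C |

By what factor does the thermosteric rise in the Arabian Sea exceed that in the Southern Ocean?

a factor of 9.7

A 0–300 m: 2.8×10⁻⁴ × 300 × 1.7 = 0.14280 m
A 0.7 × 280 × 2.1×10⁻⁴ = 0.04116 m
A 580–1680 m: 0.58 × 1100 × 1.6×10⁻⁴ = 0.10208 m
A total: 0.28604 m
B 0–110 m: 0.6 × 1.9×10⁻⁴ × 110 = 0.01254 m
B 110–650 m: 0.38 × 0.82×10⁻⁴ × 540 = 0.0168264 m
B total: 0.0293664 m
Ratio: 0.28604 / 0.0293664 ≈ 9.740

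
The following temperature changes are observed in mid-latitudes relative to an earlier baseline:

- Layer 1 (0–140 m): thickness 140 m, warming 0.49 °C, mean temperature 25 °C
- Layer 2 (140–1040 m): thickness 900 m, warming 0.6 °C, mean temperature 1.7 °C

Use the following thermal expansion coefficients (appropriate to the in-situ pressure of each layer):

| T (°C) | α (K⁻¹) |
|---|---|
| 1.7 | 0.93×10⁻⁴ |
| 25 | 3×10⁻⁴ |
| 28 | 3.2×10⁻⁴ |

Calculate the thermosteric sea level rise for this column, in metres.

Δh = 0.071 m

Layer 1 at 25 °C → α = 3×10⁻⁴ K⁻¹
Layer 2 at 1.7 °C → α = 0.93×10⁻⁴ K⁻¹
Layer 1: 0.49 × 140 × 3×10⁻⁴ = 0.02058 m
0.93×10⁻⁴ × 0.6 × 900 = 0.05022 m
Δh = 0.02058 + 0.05022 = 0.07080 m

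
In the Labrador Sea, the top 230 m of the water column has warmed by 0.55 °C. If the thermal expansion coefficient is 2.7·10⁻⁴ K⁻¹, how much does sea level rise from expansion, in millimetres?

Δh = αΔT·H = 2.7×10⁻⁴ × 0.55 × 230 = 0.034155 m

34 mm of thermosteric rise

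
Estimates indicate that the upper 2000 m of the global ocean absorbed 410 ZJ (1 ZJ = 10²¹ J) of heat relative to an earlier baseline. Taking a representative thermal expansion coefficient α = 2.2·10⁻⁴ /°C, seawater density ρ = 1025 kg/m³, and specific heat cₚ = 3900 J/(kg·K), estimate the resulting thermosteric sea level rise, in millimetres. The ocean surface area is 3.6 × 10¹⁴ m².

62.7 mm

Per unit area: Q = 410×10²¹ / (3.6×10¹⁴) ≈ 1.139×10⁹ J/m²
Δh = αQ/(ρcₚ) = 2.2×10⁻⁴ × 1.139×10⁹ / (1025 × 3900) ≈ 0.062684 m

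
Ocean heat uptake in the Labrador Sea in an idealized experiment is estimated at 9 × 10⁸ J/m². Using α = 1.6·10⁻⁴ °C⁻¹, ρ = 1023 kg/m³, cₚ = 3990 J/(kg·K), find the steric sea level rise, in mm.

35.3 mm

Δh = αQ/(ρcₚ) = 1.6×10⁻⁴ × 9×10⁸ / (1023 × 3990) ≈ 0.035279 m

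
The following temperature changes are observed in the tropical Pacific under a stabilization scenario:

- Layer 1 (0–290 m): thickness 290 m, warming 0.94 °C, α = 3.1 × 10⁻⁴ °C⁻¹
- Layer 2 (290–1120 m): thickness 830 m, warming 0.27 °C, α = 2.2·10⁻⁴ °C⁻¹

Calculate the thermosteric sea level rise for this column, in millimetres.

Layer 1: 290 × 0.94 × 3.1×10⁻⁴ = 0.084506 m
Layer 2: 0.27 × 2.2×10⁻⁴ × 830 = 0.049302 m
Δh = 0.084506 + 0.049302 = 0.133808 m ≈ 134 mm

Δh ≈ 134 mm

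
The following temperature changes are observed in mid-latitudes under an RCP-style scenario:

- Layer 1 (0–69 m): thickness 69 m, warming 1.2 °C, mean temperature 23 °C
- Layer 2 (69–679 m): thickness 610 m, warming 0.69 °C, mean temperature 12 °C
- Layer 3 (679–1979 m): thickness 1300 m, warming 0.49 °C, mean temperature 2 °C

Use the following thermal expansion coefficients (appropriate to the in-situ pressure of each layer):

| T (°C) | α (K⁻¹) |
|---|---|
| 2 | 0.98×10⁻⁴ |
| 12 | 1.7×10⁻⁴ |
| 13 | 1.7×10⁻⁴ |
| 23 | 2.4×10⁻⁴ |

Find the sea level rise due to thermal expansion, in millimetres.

Layer 1 at 23 °C → α = 2.4×10⁻⁴ K⁻¹
Layer 2 at 12 °C → α = 1.7×10⁻⁴ K⁻¹
Layer 3 at 2 °C → α = 0.98×10⁻⁴ K⁻¹
2.4×10⁻⁴ × 69 × 1.2 = 0.019872 m
610 × 0.69 × 1.7×10⁻⁴ = 0.071553 m
Layer 3: 1300 × 0.98×10⁻⁴ × 0.49 = 0.062426 m
Δh = 0.019872 + 0.071553 + 0.062426 = 0.153851 m

Δh ≈ 154 mm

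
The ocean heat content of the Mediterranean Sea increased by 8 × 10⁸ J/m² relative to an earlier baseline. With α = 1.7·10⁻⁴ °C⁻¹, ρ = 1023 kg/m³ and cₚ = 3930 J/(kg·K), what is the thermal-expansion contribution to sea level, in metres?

Δh = αQ/(ρcₚ) = 1.7×10⁻⁴ × 8×10⁸ / (1023 × 3930) ≈ 0.033828 m

0.0338 m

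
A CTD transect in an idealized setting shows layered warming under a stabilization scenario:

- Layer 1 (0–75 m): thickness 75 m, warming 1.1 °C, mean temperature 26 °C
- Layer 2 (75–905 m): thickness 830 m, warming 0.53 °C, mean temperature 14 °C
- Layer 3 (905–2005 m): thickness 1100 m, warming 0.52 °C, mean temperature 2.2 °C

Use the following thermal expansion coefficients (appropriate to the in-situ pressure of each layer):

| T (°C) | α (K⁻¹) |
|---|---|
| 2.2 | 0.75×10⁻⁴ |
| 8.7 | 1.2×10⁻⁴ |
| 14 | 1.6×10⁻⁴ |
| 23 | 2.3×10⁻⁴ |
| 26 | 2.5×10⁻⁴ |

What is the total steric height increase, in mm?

Layer 1 at 26 °C → α = 2.5×10⁻⁴ K⁻¹
Layer 2 at 14 °C → α = 1.6×10⁻⁴ K⁻¹
Layer 3 at 2.2 °C → α = 0.75×10⁻⁴ K⁻¹
Layer 1: 2.5×10⁻⁴ × 75 × 1.1 = 0.020625 m
0.53 × 1.6×10⁻⁴ × 830 = 0.070384 m
0.75×10⁻⁴ × 1100 × 0.52 = 0.04290 m
Δh = 0.020625 + 0.070384 + 0.04290 = 0.133909 m ≈ 134 mm

134 mm of thermosteric rise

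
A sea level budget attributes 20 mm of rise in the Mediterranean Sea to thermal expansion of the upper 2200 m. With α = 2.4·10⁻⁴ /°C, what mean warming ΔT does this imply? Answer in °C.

ΔT = Δh/(αH) = 0.02 / (2.4×10⁻⁴ × 2200) ≈ 0.03788 °C

ΔT ≈ 0.0379 °C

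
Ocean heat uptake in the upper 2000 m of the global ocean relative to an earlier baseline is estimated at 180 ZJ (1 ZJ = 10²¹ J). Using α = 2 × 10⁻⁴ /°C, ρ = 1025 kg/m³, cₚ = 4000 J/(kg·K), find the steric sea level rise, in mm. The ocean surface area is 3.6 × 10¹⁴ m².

24.4 mm of thermosteric rise

Per unit area: Q = 180×10²¹ / (3.6×10¹⁴) = 5×10⁸ J/m²
Δh = αQ/(ρcₚ) = 2×10⁻⁴ × 5×10⁸ / (1025 × 4000) ≈ 0.02439 m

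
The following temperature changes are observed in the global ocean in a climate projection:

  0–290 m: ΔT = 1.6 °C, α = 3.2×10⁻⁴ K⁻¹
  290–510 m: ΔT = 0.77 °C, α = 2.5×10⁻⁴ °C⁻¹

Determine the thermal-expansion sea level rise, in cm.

1.6 × 290 × 3.2×10⁻⁴ = 0.14848 m
Layer 2: 220 × 0.77 × 2.5×10⁻⁴ = 0.04235 m
Δh = 0.14848 + 0.04235 = 0.19083 m

19.1 cm of thermosteric rise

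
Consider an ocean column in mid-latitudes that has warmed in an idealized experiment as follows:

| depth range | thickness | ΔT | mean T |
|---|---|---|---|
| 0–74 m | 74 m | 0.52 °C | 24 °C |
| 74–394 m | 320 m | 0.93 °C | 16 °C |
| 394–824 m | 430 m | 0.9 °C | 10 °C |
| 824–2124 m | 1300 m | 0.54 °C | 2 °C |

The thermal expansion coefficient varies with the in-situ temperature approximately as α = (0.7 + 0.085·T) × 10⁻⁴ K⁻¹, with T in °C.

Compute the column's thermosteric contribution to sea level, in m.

0.19 m

Layer 1: α = (0.7 + 0.085×24)×10⁻⁴ = 2.74×10⁻⁴ K⁻¹
Layer 2: α = (0.7 + 0.085×16)×10⁻⁴ = 2.06×10⁻⁴ K⁻¹
Layer 3: α = (0.7 + 0.085×10)×10⁻⁴ = 1.55×10⁻⁴ K⁻¹
Layer 4: α = (0.7 + 0.085×2)×10⁻⁴ = 0.87×10⁻⁴ K⁻¹
Layer 1: 2.74×10⁻⁴ × 74 × 0.52 = 0.01054352 m
320 × 2.06×10⁻⁴ × 0.93 = 0.0613056 m
394–824 m: 1.55×10⁻⁴ × 430 × 0.9 = 0.059985 m
1300 × 0.54 × 0.87×10⁻⁴ = 0.061074 m
Δh = 0.01054352 + 0.0613056 + 0.059985 + 0.061074 = 0.19290812 m ≈ 0.19 m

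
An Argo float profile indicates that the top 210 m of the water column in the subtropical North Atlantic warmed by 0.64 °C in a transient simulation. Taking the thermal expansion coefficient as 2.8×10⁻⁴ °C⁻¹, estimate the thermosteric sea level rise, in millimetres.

Δh = αΔT·H = 2.8×10⁻⁴ × 0.64 × 210 = 0.037632 m

about 38 mm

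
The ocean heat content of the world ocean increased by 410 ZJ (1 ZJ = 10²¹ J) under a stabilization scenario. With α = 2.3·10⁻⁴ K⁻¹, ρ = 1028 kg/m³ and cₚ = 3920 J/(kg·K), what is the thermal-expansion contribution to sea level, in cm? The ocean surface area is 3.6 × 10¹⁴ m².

Per unit area: Q = 410×10²¹ / (3.6×10¹⁴) ≈ 1.139×10⁹ J/m²
Δh = αQ/(ρcₚ) = 2.3×10⁻⁴ × 1.139×10⁹ / (1028 × 3920) ≈ 0.065009 m

Δh = 6.50 cm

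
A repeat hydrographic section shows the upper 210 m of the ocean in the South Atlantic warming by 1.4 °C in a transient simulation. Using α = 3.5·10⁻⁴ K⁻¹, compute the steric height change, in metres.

Δh = αΔT·H = 3.5×10⁻⁴ × 1.4 × 210 = 0.10290 m

0.10 m of thermosteric rise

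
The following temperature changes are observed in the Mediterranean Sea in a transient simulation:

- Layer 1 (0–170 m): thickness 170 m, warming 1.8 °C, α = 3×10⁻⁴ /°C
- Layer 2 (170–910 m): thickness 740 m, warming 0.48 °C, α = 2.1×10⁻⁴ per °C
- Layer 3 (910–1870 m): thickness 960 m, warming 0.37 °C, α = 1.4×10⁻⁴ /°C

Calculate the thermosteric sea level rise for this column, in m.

Δh ≈ 0.216 m

3×10⁻⁴ × 170 × 1.8 = 0.09180 m
170–910 m: 2.1×10⁻⁴ × 740 × 0.48 = 0.074592 m
910–1870 m: 1.4×10⁻⁴ × 960 × 0.37 = 0.049728 m
Δh = 0.09180 + 0.074592 + 0.049728 = 0.21612 m ≈ 0.216 m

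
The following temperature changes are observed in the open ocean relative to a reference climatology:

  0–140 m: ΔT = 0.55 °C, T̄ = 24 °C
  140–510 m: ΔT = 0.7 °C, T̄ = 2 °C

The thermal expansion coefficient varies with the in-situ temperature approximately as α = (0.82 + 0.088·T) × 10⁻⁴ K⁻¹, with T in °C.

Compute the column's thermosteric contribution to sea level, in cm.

Δh = 4.84 cm

Layer 1: α = (0.82 + 0.088×24)×10⁻⁴ = 2.932×10⁻⁴ K⁻¹
Layer 2: α = (0.82 + 0.088×2)×10⁻⁴ = 0.996×10⁻⁴ K⁻¹
0.55 × 140 × 2.932×10⁻⁴ = 0.0225764 m
0.7 × 0.996×10⁻⁴ × 370 = 0.0257964 m
Δh = 0.0225764 + 0.0257964 = 0.0483728 m ≈ 4.84 cm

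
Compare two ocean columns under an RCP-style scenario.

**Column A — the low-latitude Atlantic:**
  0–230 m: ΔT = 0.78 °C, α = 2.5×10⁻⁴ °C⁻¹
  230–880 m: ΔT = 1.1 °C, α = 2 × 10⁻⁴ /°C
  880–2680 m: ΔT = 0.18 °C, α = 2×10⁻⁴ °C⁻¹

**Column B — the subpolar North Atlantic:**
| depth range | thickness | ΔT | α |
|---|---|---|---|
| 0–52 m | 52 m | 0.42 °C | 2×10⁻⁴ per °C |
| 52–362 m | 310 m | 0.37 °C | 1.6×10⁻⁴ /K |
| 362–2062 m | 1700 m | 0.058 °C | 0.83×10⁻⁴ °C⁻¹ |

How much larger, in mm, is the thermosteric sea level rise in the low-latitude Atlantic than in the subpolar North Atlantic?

220 mm larger

A 0–230 m: 230 × 2.5×10⁻⁴ × 0.78 = 0.04485 m
A 230–880 m: 650 × 2×10⁻⁴ × 1.1 = 0.14300 m
A 0.18 × 1800 × 2×10⁻⁴ = 0.06480 m
A total: 0.25265 m
B 2×10⁻⁴ × 0.42 × 52 = 0.004368 m
B 310 × 1.6×10⁻⁴ × 0.37 = 0.018352 m
B Layer 3: 1700 × 0.058 × 0.83×10⁻⁴ = 0.0081838 m
B total: 0.0309038 m
Difference: 0.25265 − 0.0309038 = 0.2217462 m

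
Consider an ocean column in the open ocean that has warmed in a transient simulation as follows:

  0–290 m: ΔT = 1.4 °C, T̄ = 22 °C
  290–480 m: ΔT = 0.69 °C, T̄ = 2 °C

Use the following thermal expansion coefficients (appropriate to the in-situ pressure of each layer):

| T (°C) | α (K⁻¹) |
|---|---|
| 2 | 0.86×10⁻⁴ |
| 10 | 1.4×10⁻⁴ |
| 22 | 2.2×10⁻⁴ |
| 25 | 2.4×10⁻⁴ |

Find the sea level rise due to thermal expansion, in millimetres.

Δh ≈ 100 mm

Layer 1 at 22 °C → α = 2.2×10⁻⁴ K⁻¹
Layer 2 at 2 °C → α = 0.86×10⁻⁴ K⁻¹
Layer 1: 2.2×10⁻⁴ × 290 × 1.4 = 0.08932 m
190 × 0.86×10⁻⁴ × 0.69 = 0.0112746 m
Δh = 0.08932 + 0.0112746 = 0.1005946 m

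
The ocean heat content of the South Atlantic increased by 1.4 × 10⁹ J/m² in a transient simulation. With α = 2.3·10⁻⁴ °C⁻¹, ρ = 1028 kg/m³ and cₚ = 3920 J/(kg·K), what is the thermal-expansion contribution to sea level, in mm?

Δh = αQ/(ρcₚ) = 2.3×10⁻⁴ × 1.4×10⁹ / (1028 × 3920) ≈ 0.079906 m

about 79.9 mm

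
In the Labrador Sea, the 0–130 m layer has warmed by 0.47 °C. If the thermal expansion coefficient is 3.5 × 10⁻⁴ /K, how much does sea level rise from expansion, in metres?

Δh ≈ 0.0214 m

Δh = αΔT·H = 3.5×10⁻⁴ × 0.47 × 130 = 0.021385 m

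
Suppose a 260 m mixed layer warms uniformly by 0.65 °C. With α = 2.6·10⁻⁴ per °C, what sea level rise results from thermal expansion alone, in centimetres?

4.39 cm of thermosteric rise

Δh = αΔT·H = 2.6×10⁻⁴ × 0.65 × 260 = 0.04394 m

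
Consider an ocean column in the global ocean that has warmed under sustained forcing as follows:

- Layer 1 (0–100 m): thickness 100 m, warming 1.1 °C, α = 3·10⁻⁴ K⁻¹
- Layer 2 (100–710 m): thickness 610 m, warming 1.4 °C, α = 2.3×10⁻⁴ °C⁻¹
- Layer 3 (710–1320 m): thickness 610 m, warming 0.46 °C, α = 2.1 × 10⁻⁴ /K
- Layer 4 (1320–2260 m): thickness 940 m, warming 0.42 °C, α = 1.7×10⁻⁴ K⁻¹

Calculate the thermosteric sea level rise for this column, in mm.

1.1 × 100 × 3×10⁻⁴ = 0.03300 m
100–710 m: 2.3×10⁻⁴ × 1.4 × 610 = 0.19642 m
Layer 3: 0.46 × 2.1×10⁻⁴ × 610 = 0.058926 m
1320–2260 m: 940 × 1.7×10⁻⁴ × 0.42 = 0.067116 m
Δh = 0.03300 + 0.19642 + 0.058926 + 0.067116 = 0.355462 m

Δh = 355 mm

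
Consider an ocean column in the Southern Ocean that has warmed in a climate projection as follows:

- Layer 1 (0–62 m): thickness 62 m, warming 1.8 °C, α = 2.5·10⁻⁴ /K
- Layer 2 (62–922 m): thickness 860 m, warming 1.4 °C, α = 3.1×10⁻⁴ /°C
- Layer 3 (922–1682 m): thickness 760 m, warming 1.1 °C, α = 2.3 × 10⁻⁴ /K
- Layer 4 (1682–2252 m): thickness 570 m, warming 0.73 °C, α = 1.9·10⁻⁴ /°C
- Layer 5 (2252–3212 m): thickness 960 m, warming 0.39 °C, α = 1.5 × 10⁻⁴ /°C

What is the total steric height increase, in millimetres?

Δh = 729 mm

2.5×10⁻⁴ × 1.8 × 62 = 0.02790 m
860 × 3.1×10⁻⁴ × 1.4 = 0.37324 m
922–1682 m: 760 × 1.1 × 2.3×10⁻⁴ = 0.19228 m
570 × 0.73 × 1.9×10⁻⁴ = 0.079059 m
2252–3212 m: 0.39 × 960 × 1.5×10⁻⁴ = 0.05616 m
Δh = 0.02790 + 0.37324 + 0.19228 + 0.079059 + 0.05616 = 0.728639 m ≈ 729 mm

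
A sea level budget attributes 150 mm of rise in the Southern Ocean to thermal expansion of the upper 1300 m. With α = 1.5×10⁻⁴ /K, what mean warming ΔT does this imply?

ΔT ≈ 0.769 K

ΔT = Δh/(αH) = 0.15 / (1.5×10⁻⁴ × 1300) ≈ 0.7692 K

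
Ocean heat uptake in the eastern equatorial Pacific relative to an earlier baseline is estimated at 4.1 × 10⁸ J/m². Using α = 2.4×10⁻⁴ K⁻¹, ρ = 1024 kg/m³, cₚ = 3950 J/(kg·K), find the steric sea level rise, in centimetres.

about 2.4 cm

Δh = αQ/(ρcₚ) = 2.4×10⁻⁴ × 4.1×10⁸ / (1024 × 3950) ≈ 0.024328 m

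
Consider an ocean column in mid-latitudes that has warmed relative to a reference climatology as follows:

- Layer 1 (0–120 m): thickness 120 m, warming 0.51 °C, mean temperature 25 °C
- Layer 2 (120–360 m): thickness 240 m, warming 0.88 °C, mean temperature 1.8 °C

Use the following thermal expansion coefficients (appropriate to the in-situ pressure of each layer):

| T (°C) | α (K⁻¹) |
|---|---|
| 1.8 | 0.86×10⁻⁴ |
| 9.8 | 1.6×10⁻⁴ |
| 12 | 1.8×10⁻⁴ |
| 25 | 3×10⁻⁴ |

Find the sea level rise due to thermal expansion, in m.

Layer 1 at 25 °C → α = 3×10⁻⁴ K⁻¹
Layer 2 at 1.8 °C → α = 0.86×10⁻⁴ K⁻¹
Layer 1: 120 × 0.51 × 3×10⁻⁴ = 0.01836 m
Layer 2: 240 × 0.88 × 0.86×10⁻⁴ = 0.0181632 m
Δh = 0.01836 + 0.0181632 = 0.0365232 m ≈ 0.037 m

Δh = 0.037 m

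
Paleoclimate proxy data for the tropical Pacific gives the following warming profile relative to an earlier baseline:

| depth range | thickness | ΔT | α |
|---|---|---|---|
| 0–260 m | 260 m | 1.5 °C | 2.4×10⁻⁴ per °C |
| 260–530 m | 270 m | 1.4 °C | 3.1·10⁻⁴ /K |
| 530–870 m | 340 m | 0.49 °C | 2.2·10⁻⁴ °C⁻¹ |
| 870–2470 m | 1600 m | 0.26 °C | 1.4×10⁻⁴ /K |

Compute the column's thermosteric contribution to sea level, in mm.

306 mm of thermosteric rise

0–260 m: 260 × 2.4×10⁻⁴ × 1.5 = 0.09360 m
3.1×10⁻⁴ × 270 × 1.4 = 0.11718 m
Layer 3: 0.49 × 340 × 2.2×10⁻⁴ = 0.036652 m
0.26 × 1600 × 1.4×10⁻⁴ = 0.05824 m
Δh = 0.09360 + 0.11718 + 0.036652 + 0.05824 = 0.305672 m ≈ 306 mm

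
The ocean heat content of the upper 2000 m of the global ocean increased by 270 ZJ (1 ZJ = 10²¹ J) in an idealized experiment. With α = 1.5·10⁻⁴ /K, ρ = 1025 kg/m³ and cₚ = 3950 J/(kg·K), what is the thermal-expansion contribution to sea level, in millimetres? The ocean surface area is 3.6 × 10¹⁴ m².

Δh = 28 mm

Per unit area: Q = 270×10²¹ / (3.6×10¹⁴) = 7.5×10⁸ J/m²
Δh = αQ/(ρcₚ) = 1.5×10⁻⁴ × 7.5×10⁸ / (1025 × 3950) ≈ 0.027786 m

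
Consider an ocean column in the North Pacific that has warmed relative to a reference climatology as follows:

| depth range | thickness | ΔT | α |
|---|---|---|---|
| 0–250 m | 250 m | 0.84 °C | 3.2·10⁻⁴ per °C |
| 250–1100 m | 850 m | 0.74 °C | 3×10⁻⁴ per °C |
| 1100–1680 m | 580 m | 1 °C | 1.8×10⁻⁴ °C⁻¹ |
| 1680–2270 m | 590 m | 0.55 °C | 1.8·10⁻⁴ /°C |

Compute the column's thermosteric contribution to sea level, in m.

0.419 m

Layer 1: 0.84 × 250 × 3.2×10⁻⁴ = 0.06720 m
Layer 2: 0.74 × 850 × 3×10⁻⁴ = 0.18870 m
Layer 3: 1.8×10⁻⁴ × 1 × 580 = 0.10440 m
Layer 4: 0.55 × 1.8×10⁻⁴ × 590 = 0.05841 m
Δh = 0.06720 + 0.18870 + 0.10440 + 0.05841 = 0.41871 m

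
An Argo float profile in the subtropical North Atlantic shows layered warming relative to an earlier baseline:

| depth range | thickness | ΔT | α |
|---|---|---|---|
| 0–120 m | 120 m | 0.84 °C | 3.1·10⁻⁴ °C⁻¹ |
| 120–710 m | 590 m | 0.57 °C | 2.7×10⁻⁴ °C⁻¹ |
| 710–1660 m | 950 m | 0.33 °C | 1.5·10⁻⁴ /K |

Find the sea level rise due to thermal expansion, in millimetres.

Δh = 170 mm

3.1×10⁻⁴ × 120 × 0.84 = 0.031248 m
120–710 m: 0.57 × 590 × 2.7×10⁻⁴ = 0.090801 m
Layer 3: 0.33 × 1.5×10⁻⁴ × 950 = 0.047025 m
Δh = 0.031248 + 0.090801 + 0.047025 = 0.169074 m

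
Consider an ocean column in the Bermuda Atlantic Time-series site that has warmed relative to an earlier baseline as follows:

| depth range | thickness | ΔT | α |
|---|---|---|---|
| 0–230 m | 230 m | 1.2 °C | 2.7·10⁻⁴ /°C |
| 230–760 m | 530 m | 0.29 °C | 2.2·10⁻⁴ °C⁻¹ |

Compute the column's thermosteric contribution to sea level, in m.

0.108 m of thermosteric rise

Layer 1: 230 × 1.2 × 2.7×10⁻⁴ = 0.07452 m
Layer 2: 0.29 × 530 × 2.2×10⁻⁴ = 0.033814 m
Δh = 0.07452 + 0.033814 = 0.108334 m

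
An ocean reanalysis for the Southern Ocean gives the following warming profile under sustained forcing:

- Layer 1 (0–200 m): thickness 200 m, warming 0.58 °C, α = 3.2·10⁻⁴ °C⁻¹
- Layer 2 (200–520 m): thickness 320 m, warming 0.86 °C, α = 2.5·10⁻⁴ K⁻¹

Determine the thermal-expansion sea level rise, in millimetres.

0–200 m: 200 × 0.58 × 3.2×10⁻⁴ = 0.03712 m
0.86 × 320 × 2.5×10⁻⁴ = 0.06880 m
Δh = 0.03712 + 0.06880 = 0.10592 m ≈ 110 mm

about 110 mm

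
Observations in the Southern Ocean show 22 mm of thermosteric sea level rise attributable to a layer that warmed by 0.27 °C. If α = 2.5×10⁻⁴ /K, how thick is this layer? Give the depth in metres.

326 m

H = Δh/(αΔT) = 0.022 / (2.5×10⁻⁴ × 0.27) ≈ 325.9 m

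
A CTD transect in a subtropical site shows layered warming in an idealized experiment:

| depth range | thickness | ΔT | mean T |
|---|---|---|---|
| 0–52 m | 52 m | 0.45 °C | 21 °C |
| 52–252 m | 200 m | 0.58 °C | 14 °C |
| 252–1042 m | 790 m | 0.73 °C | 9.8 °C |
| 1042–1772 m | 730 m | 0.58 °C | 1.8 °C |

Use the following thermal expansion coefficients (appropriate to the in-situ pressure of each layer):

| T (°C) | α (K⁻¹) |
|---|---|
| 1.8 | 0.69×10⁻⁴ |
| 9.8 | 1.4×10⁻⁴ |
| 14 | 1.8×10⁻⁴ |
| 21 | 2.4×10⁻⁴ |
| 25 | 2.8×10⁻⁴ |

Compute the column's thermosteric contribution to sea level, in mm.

Layer 1 at 21 °C → α = 2.4×10⁻⁴ K⁻¹
Layer 2 at 14 °C → α = 1.8×10⁻⁴ K⁻¹
Layer 3 at 9.8 °C → α = 1.4×10⁻⁴ K⁻¹
Layer 4 at 1.8 °C → α = 0.69×10⁻⁴ K⁻¹
0.45 × 2.4×10⁻⁴ × 52 = 0.005616 m
Layer 2: 0.58 × 1.8×10⁻⁴ × 200 = 0.02088 m
252–1042 m: 1.4×10⁻⁴ × 0.73 × 790 = 0.080738 m
Layer 4: 0.58 × 730 × 0.69×10⁻⁴ = 0.0292146 m
Δh = 0.005616 + 0.02088 + 0.080738 + 0.0292146 = 0.1364486 m ≈ 140 mm

140 mm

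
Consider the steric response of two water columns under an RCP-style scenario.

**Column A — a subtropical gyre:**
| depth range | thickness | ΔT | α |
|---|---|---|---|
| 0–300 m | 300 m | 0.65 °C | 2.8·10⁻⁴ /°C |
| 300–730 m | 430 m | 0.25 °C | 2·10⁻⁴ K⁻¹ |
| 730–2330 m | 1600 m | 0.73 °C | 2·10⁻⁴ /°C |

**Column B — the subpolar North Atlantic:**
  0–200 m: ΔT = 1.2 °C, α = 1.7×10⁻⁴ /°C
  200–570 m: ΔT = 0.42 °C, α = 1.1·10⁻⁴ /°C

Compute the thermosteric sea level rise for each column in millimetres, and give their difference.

A Layer 1: 0.65 × 300 × 2.8×10⁻⁴ = 0.05460 m
A 2×10⁻⁴ × 430 × 0.25 = 0.02150 m
A 730–2330 m: 0.73 × 1600 × 2×10⁻⁴ = 0.23360 m
A total: 0.30970 m
B 200 × 1.7×10⁻⁴ × 1.2 = 0.04080 m
B Layer 2: 370 × 1.1×10⁻⁴ × 0.42 = 0.017094 m
B total: 0.057894 m
Difference: 0.30970 − 0.057894 = 0.251806 m

A: 310 mm; B: 58 mm; difference 250 mm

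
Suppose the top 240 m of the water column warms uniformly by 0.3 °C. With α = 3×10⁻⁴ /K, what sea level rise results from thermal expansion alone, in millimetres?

Δh = αΔT·H = 3×10⁻⁴ × 0.3 × 240 = 0.02160 m

21.6 mm of thermosteric rise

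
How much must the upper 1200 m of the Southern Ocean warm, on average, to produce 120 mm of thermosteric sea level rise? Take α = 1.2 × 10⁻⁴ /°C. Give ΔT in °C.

ΔT ≈ 0.833 °C

ΔT = Δh/(αH) = 0.12 / (1.2×10⁻⁴ × 1200) ≈ 0.8333 °C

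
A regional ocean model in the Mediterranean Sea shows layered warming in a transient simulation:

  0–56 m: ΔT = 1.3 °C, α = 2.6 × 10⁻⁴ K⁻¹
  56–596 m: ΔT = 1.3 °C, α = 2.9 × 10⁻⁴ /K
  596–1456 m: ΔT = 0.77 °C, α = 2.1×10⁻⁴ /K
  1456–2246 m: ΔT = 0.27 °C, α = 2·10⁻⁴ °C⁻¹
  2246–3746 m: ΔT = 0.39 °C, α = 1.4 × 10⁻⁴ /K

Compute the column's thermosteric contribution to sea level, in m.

0–56 m: 2.6×10⁻⁴ × 56 × 1.3 = 0.018928 m
56–596 m: 2.9×10⁻⁴ × 540 × 1.3 = 0.20358 m
0.77 × 860 × 2.1×10⁻⁴ = 0.139062 m
1456–2246 m: 2×10⁻⁴ × 790 × 0.27 = 0.04266 m
Layer 5: 1.4×10⁻⁴ × 0.39 × 1500 = 0.08190 m
Δh = 0.018928 + 0.20358 + 0.139062 + 0.04266 + 0.08190 = 0.48613 m ≈ 0.49 m

Δh ≈ 0.49 m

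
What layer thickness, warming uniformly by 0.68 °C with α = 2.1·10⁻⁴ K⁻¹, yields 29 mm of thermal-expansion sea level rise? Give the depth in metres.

203 m

H = Δh/(αΔT) = 0.029 / (2.1×10⁻⁴ × 0.68) ≈ 203.1 m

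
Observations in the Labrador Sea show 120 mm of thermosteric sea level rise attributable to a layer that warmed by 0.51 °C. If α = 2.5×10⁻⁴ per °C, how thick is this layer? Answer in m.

about 940 m

H = Δh/(αΔT) = 0.12 / (2.5×10⁻⁴ × 0.51) ≈ 941.2 m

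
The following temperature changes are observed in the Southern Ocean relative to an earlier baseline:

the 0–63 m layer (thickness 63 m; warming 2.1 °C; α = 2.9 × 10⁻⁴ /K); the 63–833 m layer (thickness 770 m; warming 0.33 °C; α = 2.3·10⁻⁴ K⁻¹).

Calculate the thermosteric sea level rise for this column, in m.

Layer 1: 2.9×10⁻⁴ × 2.1 × 63 = 0.038367 m
0.33 × 2.3×10⁻⁴ × 770 = 0.058443 m
Δh = 0.038367 + 0.058443 = 0.09681 m

0.0968 m of thermosteric rise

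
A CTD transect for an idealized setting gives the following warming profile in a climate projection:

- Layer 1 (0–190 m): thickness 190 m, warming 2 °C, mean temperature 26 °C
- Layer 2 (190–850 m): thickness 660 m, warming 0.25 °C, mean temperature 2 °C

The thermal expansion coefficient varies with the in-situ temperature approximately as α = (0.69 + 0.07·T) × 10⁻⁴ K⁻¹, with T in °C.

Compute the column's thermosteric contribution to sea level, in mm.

Δh = 110 mm

Layer 1: α = (0.69 + 0.07×26)×10⁻⁴ = 2.51×10⁻⁴ K⁻¹
Layer 2: α = (0.69 + 0.07×2)×10⁻⁴ = 0.83×10⁻⁴ K⁻¹
2 × 2.51×10⁻⁴ × 190 = 0.09538 m
190–850 m: 660 × 0.25 × 0.83×10⁻⁴ = 0.013695 m
Δh = 0.09538 + 0.013695 = 0.109075 m ≈ 110 mm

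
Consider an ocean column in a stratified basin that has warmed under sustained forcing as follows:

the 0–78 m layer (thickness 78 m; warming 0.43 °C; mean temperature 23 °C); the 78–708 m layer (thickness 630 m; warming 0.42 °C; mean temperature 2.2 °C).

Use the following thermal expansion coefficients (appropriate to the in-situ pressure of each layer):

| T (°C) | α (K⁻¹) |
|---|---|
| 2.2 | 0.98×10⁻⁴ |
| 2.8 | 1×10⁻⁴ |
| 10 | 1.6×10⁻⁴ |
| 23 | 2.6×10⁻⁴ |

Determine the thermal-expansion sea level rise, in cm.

Layer 1 at 23 °C → α = 2.6×10⁻⁴ K⁻¹
Layer 2 at 2.2 °C → α = 0.98×10⁻⁴ K⁻¹
0–78 m: 78 × 0.43 × 2.6×10⁻⁴ = 0.0087204 m
Layer 2: 630 × 0.98×10⁻⁴ × 0.42 = 0.0259308 m
Δh = 0.0087204 + 0.0259308 = 0.0346512 m

3.47 cm of thermosteric rise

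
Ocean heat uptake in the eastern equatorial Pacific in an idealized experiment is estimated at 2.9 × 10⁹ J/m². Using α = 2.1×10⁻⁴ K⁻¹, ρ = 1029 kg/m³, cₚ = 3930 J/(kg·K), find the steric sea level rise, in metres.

Δh ≈ 0.15 m

Δh = αQ/(ρcₚ) = 2.1×10⁻⁴ × 2.9×10⁹ / (1029 × 3930) ≈ 0.15059 m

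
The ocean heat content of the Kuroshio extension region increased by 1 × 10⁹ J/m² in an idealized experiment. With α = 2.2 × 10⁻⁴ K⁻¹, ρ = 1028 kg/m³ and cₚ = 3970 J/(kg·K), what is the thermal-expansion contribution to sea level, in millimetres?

Δh ≈ 53.9 mm

Δh = αQ/(ρcₚ) = 2.2×10⁻⁴ × 1×10⁹ / (1028 × 3970) ≈ 0.053906 m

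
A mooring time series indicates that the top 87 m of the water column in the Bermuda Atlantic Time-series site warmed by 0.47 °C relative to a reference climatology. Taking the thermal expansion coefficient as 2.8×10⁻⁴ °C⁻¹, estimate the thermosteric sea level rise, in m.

Δh = αΔT·H = 2.8×10⁻⁴ × 0.47 × 87 = 0.0114492 m

about 0.0114 m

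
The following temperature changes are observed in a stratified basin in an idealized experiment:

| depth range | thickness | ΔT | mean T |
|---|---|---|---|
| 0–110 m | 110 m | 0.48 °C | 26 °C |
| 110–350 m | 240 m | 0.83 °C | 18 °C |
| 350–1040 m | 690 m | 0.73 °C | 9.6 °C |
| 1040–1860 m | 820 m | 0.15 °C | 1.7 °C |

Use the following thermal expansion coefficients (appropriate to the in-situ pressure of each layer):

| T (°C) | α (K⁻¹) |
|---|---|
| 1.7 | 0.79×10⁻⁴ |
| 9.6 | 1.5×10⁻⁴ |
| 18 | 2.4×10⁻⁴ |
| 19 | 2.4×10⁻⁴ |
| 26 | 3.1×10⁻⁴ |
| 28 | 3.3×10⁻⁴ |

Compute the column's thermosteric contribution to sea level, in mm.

150 mm of thermosteric rise

Layer 1 at 26 °C → α = 3.1×10⁻⁴ K⁻¹
Layer 2 at 18 °C → α = 2.4×10⁻⁴ K⁻¹
Layer 3 at 9.6 °C → α = 1.5×10⁻⁴ K⁻¹
Layer 4 at 1.7 °C → α = 0.79×10⁻⁴ K⁻¹
0.48 × 3.1×10⁻⁴ × 110 = 0.016368 m
Layer 2: 2.4×10⁻⁴ × 0.83 × 240 = 0.047808 m
350–1040 m: 0.73 × 690 × 1.5×10⁻⁴ = 0.075555 m
Layer 4: 0.79×10⁻⁴ × 0.15 × 820 = 0.009717 m
Δh = 0.016368 + 0.047808 + 0.075555 + 0.009717 = 0.149448 m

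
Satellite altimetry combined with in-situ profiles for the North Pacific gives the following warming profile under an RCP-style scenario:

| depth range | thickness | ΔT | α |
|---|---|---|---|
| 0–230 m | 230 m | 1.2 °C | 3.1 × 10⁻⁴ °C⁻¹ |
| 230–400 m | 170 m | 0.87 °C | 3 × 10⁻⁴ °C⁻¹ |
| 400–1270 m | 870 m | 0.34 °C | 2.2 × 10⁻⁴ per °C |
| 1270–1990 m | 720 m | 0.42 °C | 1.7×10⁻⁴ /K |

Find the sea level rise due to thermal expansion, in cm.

230 × 3.1×10⁻⁴ × 1.2 = 0.08556 m
230–400 m: 170 × 3×10⁻⁴ × 0.87 = 0.04437 m
Layer 3: 0.34 × 870 × 2.2×10⁻⁴ = 0.065076 m
720 × 1.7×10⁻⁴ × 0.42 = 0.051408 m
Δh = 0.08556 + 0.04437 + 0.065076 + 0.051408 = 0.246414 m ≈ 25 cm

Δh ≈ 25 cm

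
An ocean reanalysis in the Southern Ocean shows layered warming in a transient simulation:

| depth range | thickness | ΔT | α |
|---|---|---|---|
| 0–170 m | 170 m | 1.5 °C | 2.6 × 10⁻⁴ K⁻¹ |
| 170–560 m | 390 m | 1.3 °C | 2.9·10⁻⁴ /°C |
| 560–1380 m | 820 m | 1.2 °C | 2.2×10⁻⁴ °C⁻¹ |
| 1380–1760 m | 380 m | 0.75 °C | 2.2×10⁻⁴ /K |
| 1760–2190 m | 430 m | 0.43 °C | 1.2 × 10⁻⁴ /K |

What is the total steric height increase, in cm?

0–170 m: 2.6×10⁻⁴ × 170 × 1.5 = 0.06630 m
2.9×10⁻⁴ × 390 × 1.3 = 0.14703 m
2.2×10⁻⁴ × 1.2 × 820 = 0.21648 m
Layer 4: 0.75 × 380 × 2.2×10⁻⁴ = 0.06270 m
430 × 0.43 × 1.2×10⁻⁴ = 0.022188 m
Δh = 0.06630 + 0.14703 + 0.21648 + 0.06270 + 0.022188 = 0.514698 m ≈ 51 cm

51 cm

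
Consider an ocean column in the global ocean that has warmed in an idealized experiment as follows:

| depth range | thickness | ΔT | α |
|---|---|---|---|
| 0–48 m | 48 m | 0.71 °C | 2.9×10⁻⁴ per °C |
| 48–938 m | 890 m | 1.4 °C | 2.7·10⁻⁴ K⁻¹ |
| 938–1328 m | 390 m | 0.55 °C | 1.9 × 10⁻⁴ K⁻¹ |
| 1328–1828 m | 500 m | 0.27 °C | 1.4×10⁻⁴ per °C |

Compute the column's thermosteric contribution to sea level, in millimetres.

Δh = 406 mm

Layer 1: 2.9×10⁻⁴ × 0.71 × 48 = 0.0098832 m
Layer 2: 890 × 2.7×10⁻⁴ × 1.4 = 0.33642 m
Layer 3: 1.9×10⁻⁴ × 0.55 × 390 = 0.040755 m
1328–1828 m: 1.4×10⁻⁴ × 0.27 × 500 = 0.01890 m
Δh = 0.0098832 + 0.33642 + 0.040755 + 0.01890 = 0.4059582 m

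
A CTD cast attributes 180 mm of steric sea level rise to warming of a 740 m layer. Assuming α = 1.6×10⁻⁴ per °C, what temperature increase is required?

ΔT = Δh/(αH) = 0.18 / (1.6×10⁻⁴ × 740) ≈ 1.520 °C

1.5 °C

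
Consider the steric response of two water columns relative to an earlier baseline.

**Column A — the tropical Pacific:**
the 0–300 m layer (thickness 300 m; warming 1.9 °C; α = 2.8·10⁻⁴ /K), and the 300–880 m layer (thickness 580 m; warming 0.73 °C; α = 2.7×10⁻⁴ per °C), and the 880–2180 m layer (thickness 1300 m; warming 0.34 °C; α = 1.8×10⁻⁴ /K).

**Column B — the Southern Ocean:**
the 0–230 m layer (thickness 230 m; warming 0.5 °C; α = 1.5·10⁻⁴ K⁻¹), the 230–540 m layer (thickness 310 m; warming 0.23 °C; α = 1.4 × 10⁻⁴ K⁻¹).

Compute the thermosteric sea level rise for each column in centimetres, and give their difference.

A 300 × 1.9 × 2.8×10⁻⁴ = 0.15960 m
A Layer 2: 0.73 × 580 × 2.7×10⁻⁴ = 0.114318 m
A 880–2180 m: 1300 × 1.8×10⁻⁴ × 0.34 = 0.07956 m
A total: 0.353478 m
B 0–230 m: 1.5×10⁻⁴ × 0.5 × 230 = 0.01725 m
B 230–540 m: 310 × 1.4×10⁻⁴ × 0.23 = 0.009982 m
B total: 0.027232 m
Difference: 0.353478 − 0.027232 = 0.326246 m

Δh_A ≈ 35.3 cm, Δh_B ≈ 2.72 cm; difference ≈ 32.6 cm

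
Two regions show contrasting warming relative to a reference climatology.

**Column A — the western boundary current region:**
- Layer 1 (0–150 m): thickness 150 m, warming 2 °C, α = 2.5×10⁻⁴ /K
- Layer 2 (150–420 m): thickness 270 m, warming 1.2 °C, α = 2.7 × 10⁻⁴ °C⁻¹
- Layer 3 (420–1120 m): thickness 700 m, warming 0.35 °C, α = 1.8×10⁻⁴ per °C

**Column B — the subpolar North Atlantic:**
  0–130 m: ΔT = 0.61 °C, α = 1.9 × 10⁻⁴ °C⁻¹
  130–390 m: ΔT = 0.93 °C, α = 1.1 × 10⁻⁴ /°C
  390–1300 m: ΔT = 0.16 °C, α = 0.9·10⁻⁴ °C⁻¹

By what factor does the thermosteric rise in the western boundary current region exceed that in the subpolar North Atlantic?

3.8

A 2 × 150 × 2.5×10⁻⁴ = 0.07500 m
A Layer 2: 1.2 × 270 × 2.7×10⁻⁴ = 0.08748 m
A Layer 3: 700 × 1.8×10⁻⁴ × 0.35 = 0.04410 m
A total: 0.20658 m
B Layer 1: 130 × 0.61 × 1.9×10⁻⁴ = 0.015067 m
B Layer 2: 0.93 × 1.1×10⁻⁴ × 260 = 0.026598 m
B Layer 3: 0.9×10⁻⁴ × 910 × 0.16 = 0.013104 m
B total: 0.054769 m
Ratio: 0.20658 / 0.054769 ≈ 3.772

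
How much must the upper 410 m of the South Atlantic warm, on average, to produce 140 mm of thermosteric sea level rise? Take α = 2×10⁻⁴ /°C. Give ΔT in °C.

about 1.71 °C

ΔT = Δh/(αH) = 0.14 / (2×10⁻⁴ × 410) ≈ 1.707 °C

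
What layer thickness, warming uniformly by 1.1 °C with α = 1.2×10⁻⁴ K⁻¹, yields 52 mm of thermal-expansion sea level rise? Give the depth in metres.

H = Δh/(αΔT) = 0.052 / (1.2×10⁻⁴ × 1.1) ≈ 393.9 m

H ≈ 394 m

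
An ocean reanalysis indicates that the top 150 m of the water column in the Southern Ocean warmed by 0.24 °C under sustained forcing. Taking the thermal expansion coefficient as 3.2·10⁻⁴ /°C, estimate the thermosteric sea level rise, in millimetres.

Δh = αΔT·H = 3.2×10⁻⁴ × 0.24 × 150 = 0.01152 m

Δh = 11.5 mm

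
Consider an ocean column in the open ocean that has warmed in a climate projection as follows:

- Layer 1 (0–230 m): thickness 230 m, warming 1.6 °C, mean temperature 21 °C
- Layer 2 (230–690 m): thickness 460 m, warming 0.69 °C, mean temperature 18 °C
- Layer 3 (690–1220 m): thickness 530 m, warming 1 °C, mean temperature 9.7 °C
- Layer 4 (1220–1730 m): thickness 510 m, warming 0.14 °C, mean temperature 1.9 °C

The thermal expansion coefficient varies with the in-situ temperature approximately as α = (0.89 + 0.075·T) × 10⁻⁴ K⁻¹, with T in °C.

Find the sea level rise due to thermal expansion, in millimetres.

Δh = 255 mm

Layer 1: α = (0.89 + 0.075×21)×10⁻⁴ = 2.465×10⁻⁴ K⁻¹
Layer 2: α = (0.89 + 0.075×18)×10⁻⁴ = 2.24×10⁻⁴ K⁻¹
Layer 3: α = (0.89 + 0.075×9.7)×10⁻⁴ = 1.6175×10⁻⁴ K⁻¹
Layer 4: α = (0.89 + 0.075×1.9)×10⁻⁴ = 1.0325×10⁻⁴ K⁻¹
0–230 m: 1.6 × 230 × 2.465×10⁻⁴ = 0.090712 m
230–690 m: 2.24×10⁻⁴ × 460 × 0.69 = 0.0710976 m
530 × 1 × 1.6175×10⁻⁴ = 0.0857275 m
1220–1730 m: 1.0325×10⁻⁴ × 0.14 × 510 = 0.00737205 m
Δh = 0.090712 + 0.0710976 + 0.0857275 + 0.00737205 = 0.25490915 m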